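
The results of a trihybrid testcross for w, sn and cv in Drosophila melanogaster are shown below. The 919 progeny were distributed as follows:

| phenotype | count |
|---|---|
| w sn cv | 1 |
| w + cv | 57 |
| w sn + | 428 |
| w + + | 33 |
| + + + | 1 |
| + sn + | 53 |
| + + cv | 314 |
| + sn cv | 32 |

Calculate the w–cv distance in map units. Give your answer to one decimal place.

12.2 map units

The two most frequent reciprocal classes, + + cv and w sn +, are the parental types, so the F1 was + + cv / w sn +.
The two rarest classes, + + + and w sn cv, are the double crossovers. Comparing them with the parentals, only the cv allele has switched, so cv is the middle locus and the order is w – cv – sn.
Crossovers in the w–cv interval produce the single-crossover classes w + cv and + sn + (57 + 53 = 110) plus the double crossovers (2).
RF(w–cv) = (110 + 2) / 919 = 112/919 = 0.1219 → 12.2 map units.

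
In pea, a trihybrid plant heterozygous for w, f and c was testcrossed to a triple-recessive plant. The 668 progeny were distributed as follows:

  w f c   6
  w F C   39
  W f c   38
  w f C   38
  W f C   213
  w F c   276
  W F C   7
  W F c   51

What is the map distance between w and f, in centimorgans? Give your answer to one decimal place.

15.3 centimorgans

The two most frequent reciprocal classes, w F c and W f C, are the parental types, so the F1 was w F c / W f C.
The two rarest classes, w f c and W F C, are the double crossovers. Comparing them with the parentals, only the f allele has switched, so f is the middle locus and the order is w – f – c.
Crossovers in the w–f interval produce the single-crossover classes W F c and w f C (51 + 38 = 89) plus the double crossovers (13).
RF(w–f) = (89 + 13) / 668 = 102/668 = 0.1527 → 15.3 centimorgans.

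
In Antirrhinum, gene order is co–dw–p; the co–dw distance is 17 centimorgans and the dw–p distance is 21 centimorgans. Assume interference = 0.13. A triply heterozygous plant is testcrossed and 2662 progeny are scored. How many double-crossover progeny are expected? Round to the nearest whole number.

Map distances give recombination frequencies of 0.170 and 0.210 for the two intervals.
With interference 0.13 (so coincidence = 0.87), expected double-crossover frequency = 0.170 × 0.210 × 0.87 = 0.03106.
Expected number = 0.03106 × 2662 = 82.68 ≈ 83.

83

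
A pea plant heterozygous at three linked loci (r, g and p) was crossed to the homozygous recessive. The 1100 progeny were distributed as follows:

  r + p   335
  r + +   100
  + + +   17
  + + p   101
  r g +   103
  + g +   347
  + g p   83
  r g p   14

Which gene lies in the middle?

g

The two most frequent reciprocal classes, r + p and + g +, are the parental types, so the F1 was r + p / + g +.
The two rarest classes, r g p and + + +, are the double crossovers. Comparing them with the parentals, only the g allele has switched, so g is the middle locus and the order is p – g – r.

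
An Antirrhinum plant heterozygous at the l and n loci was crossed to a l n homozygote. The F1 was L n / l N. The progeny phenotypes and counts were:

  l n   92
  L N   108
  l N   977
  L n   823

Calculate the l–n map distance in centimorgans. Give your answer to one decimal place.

The recombinant classes are L N and l n: 108 + 92 = 200.
Recombination frequency = 200/2000 = 0.1000 ≈ 10.0%, i.e. 10.0 centimorgans.

10.0 centimorgans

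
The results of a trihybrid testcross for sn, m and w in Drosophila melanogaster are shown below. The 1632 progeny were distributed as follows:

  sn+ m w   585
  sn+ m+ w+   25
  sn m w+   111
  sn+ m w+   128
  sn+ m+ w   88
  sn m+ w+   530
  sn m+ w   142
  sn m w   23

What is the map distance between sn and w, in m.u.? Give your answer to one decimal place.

The two most frequent reciprocal classes, sn+ m w and sn m+ w+, are the parental types, so the F1 was sn+ m w / sn m+ w+.
The two rarest classes, sn m w and sn+ m+ w+, are the double crossovers. Comparing them with the parentals, only the sn allele has switched, so sn is the middle locus and the order is m – sn – w.
Crossovers in the sn–w interval produce the single-crossover classes sn+ m w+ and sn m+ w (128 + 142 = 270) plus the double crossovers (48).
RF(sn–w) = (270 + 48) / 1632 = 318/1632 = 0.1949 → 19.5 m.u.

19.5 m.u.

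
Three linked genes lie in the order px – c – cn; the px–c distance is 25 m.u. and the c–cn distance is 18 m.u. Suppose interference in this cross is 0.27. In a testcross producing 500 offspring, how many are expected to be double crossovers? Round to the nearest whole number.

Map distances give recombination frequencies of 0.250 and 0.180 for the two intervals.
With interference 0.27 (so coincidence = 0.73), expected double-crossover frequency = 0.250 × 0.180 × 0.73 = 0.03285.
Expected number = 0.03285 × 500 = 16.42 ≈ 16.

16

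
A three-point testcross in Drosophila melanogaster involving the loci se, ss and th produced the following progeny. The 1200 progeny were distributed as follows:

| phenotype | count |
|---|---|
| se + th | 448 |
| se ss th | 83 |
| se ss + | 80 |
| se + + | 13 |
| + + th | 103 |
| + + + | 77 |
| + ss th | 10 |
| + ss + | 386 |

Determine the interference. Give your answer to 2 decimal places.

0.27

The two most frequent reciprocal classes, se + th and + ss +, are the parental types, so the F1 was se + th / + ss +.
The two rarest classes, se + + and + ss th, are the double crossovers. Comparing them with the parentals, only the th allele has switched, so th is the middle locus and the order is se – th – ss.
se–th: (183 + 23)/1200 = 0.1717; th–ss: (160 + 23)/1200 = 0.1525.
Expected DCO frequency = 0.1717 × 0.1525 ≈ 0.02618; observed = 23/1200 ≈ 0.01917.
Coefficient of coincidence = 0.01917/0.02618 ≈ 0.73; interference = 1 − 0.73 = 0.27.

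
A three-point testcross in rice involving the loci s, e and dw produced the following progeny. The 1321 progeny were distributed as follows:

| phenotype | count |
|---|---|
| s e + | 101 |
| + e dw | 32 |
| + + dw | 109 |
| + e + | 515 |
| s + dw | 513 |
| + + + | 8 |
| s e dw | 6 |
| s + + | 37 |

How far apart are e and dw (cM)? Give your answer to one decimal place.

The two most frequent reciprocal classes, + e + and s + dw, are the parental types, so the F1 was + e + / s + dw.
The two rarest classes, + + + and s e dw, are the double crossovers. Comparing them with the parentals, only the e allele has switched, so e is the middle locus and the order is s – e – dw.
Crossovers in the e–dw interval produce the single-crossover classes + e dw and s + + (32 + 37 = 69) plus the double crossovers (14).
RF(e–dw) = (69 + 14) / 1321 = 83/1321 = 0.0628 → 6.3 cM.

6.3 cM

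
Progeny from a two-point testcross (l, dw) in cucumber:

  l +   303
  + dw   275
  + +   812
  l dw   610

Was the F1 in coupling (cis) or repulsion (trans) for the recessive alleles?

cis

The two most frequent classes are + + (812) and l dw (610); these are the parental (non-recombinant) types.
So the F1 carried + + on one chromosome and l dw on the other — the recessive alleles are on the same chromosome (cis / coupling).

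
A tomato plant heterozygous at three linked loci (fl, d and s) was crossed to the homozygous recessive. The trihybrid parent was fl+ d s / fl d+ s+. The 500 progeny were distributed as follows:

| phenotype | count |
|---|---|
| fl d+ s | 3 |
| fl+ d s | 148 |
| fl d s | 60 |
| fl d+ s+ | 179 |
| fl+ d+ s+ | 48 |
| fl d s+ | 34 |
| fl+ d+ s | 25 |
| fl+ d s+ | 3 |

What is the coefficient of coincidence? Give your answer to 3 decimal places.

The two rarest classes, fl+ d s+ and fl d+ s, are the double crossovers. Comparing them with the parentals, only the s allele has switched, so s is the middle locus and the order is d – s – fl.
d–s: (59 + 6)/500 = 0.1300; s–fl: (108 + 6)/500 = 0.2280.
Expected DCO frequency = 0.1300 × 0.2280 ≈ 0.02964; observed = 6/500 ≈ 0.01200.
Coefficient of coincidence = 0.01200/0.02964 ≈ 0.405.

0.405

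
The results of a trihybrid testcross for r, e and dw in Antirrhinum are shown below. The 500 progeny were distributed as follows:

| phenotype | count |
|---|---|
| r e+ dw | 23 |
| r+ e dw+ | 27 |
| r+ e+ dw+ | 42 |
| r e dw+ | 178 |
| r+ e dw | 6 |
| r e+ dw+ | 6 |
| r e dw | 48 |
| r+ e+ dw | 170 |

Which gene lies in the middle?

e

The two most frequent reciprocal classes, r e dw+ and r+ e+ dw, are the parental types, so the F1 was r e dw+ / r+ e+ dw.
The two rarest classes, r e+ dw+ and r+ e dw, are the double crossovers. Comparing them with the parentals, only the e allele has switched, so e is the middle locus and the order is dw – e – r.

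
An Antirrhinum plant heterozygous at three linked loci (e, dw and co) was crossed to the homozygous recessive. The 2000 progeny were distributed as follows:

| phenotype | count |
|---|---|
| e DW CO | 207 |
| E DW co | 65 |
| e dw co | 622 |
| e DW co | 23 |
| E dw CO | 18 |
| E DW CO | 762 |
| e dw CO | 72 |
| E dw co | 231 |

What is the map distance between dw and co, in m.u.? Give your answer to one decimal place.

The two most frequent reciprocal classes, E DW CO and e dw co, are the parental types, so the F1 was E DW CO / e dw co.
The two rarest classes, E dw CO and e DW co, are the double crossovers. Comparing them with the parentals, only the dw allele has switched, so dw is the middle locus and the order is e – dw – co.
Crossovers in the dw–co interval produce the single-crossover classes E DW co and e dw CO (65 + 72 = 137) plus the double crossovers (41).
RF(dw–co) = (137 + 41) / 2000 = 178/2000 = 0.0890 → 8.9 m.u.

8.9 m.u.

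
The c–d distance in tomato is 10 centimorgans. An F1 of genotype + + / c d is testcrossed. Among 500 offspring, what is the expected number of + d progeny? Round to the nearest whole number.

25

A map distance of 10 centimorgans corresponds to a recombination frequency of 0.100.
The F1 is + + / c d, so + d is a recombinant gamete class with expected frequency r/2 = 0.100/2 = 0.0500.
Expected number = 0.0500 × 500 = 25.00 ≈ 25.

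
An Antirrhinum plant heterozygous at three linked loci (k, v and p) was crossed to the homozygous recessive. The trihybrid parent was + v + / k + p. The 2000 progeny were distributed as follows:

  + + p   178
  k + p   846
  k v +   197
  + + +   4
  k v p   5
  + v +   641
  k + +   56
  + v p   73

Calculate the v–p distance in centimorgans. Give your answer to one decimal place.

6.9 centimorgans

The two rarest classes, + + + and k v p, are the double crossovers. Comparing them with the parentals, only the v allele has switched, so v is the middle locus and the order is p – v – k.
Crossovers in the p–v interval produce the single-crossover classes + v p and k + + (73 + 56 = 129) plus the double crossovers (9).
RF(p–v) = (129 + 9) / 2000 = 138/2000 = 0.0690 → 6.9 centimorgans.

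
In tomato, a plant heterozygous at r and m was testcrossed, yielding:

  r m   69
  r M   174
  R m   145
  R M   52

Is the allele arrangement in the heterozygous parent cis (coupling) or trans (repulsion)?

trans

The two most frequent classes are R m (145) and r M (174); these are the parental (non-recombinant) types.
So the F1 carried R m on one chromosome and r M on the other — the recessive alleles are on opposite chromosomes (trans / repulsion).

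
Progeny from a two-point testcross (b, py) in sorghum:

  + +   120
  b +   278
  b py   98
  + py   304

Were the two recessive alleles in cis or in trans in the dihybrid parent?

trans

The two most frequent classes are + py (304) and b + (278); these are the parental (non-recombinant) types.
So the F1 carried + py on one chromosome and b + on the other — the recessive alleles are on opposite chromosomes (trans / repulsion).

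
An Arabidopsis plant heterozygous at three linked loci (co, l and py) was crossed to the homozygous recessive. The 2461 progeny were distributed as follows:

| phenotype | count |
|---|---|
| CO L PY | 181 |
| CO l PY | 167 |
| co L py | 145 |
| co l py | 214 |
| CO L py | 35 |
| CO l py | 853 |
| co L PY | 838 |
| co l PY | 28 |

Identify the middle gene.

The two most frequent reciprocal classes, co L PY and CO l py, are the parental types, so the F1 was co L PY / CO l py.
The two rarest classes, co l PY and CO L py, are the double crossovers. Comparing them with the parentals, only the l allele has switched, so l is the middle locus and the order is co – l – py.

l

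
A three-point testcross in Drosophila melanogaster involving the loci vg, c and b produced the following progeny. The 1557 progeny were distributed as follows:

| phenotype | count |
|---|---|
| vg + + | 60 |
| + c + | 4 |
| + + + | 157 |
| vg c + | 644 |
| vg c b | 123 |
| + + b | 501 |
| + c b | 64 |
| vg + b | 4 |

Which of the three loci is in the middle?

The two most frequent reciprocal classes, + + b and vg c +, are the parental types, so the F1 was + + b / vg c +.
The two rarest classes, vg + b and + c +, are the double crossovers. Comparing them with the parentals, only the vg allele has switched, so vg is the middle locus and the order is c – vg – b.

vg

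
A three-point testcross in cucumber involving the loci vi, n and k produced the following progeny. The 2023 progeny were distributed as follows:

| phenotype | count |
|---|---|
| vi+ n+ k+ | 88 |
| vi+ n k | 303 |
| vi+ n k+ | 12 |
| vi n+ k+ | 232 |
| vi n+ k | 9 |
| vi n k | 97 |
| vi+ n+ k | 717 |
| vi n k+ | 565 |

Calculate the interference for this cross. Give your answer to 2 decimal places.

The two most frequent reciprocal classes, vi+ n+ k and vi n k+, are the parental types, so the F1 was vi+ n+ k / vi n k+.
The two rarest classes, vi n+ k and vi+ n k+, are the double crossovers. Comparing them with the parentals, only the vi allele has switched, so vi is the middle locus and the order is k – vi – n.
k–vi: (185 + 21)/2023 = 0.1018; vi–n: (535 + 21)/2023 = 0.2748.
Expected DCO frequency = 0.1018 × 0.2748 ≈ 0.02797; observed = 21/2023 ≈ 0.01038.
Coefficient of coincidence = 0.01038/0.02797 ≈ 0.37; interference = 1 − 0.37 = 0.63.

0.63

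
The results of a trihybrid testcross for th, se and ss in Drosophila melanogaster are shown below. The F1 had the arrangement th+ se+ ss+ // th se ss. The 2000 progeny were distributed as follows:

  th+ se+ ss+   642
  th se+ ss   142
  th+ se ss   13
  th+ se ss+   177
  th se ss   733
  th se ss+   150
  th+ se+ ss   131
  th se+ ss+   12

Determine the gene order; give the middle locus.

The two rarest classes, th se+ ss+ and th+ se ss, are the double crossovers. Comparing them with the parentals, only the th allele has switched, so th is the middle locus and the order is ss – th – se.

th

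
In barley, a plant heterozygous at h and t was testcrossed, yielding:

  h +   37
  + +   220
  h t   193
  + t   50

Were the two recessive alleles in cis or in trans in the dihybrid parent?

cis

The two most frequent classes are + + (220) and h t (193); these are the parental (non-recombinant) types.
So the F1 carried + + on one chromosome and h t on the other — the recessive alleles are on the same chromosome (cis / coupling).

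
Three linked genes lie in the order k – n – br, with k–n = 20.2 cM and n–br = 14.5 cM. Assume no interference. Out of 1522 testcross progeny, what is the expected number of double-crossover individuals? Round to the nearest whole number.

Map distances give recombination frequencies of 0.202 and 0.145 for the two intervals.
With no interference, expected double-crossover frequency = 0.202 × 0.145 = 0.02929.
Expected number = 0.02929 × 1522 = 44.58 ≈ 45.

45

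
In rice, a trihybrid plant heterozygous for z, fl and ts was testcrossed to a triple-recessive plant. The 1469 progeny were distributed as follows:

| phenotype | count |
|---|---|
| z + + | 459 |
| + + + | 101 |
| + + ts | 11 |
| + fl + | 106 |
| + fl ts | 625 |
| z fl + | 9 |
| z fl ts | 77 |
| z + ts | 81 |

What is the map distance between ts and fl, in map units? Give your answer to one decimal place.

14.1 map units

The two most frequent reciprocal classes, + fl ts and z + +, are the parental types, so the F1 was + fl ts / z + +.
The two rarest classes, + + ts and z fl +, are the double crossovers. Comparing them with the parentals, only the fl allele has switched, so fl is the middle locus and the order is z – fl – ts.
Crossovers in the fl–ts interval produce the single-crossover classes + fl + and z + ts (106 + 81 = 187) plus the double crossovers (20).
RF(fl–ts) = (187 + 20) / 1469 = 207/1469 = 0.1409 → 14.1 map units.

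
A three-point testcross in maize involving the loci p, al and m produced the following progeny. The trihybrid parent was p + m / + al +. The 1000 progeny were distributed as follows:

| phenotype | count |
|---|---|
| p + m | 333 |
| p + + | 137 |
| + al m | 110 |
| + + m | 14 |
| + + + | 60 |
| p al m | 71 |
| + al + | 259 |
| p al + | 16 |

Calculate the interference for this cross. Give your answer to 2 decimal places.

The two rarest classes, + + m and p al +, are the double crossovers. Comparing them with the parentals, only the p allele has switched, so p is the middle locus and the order is al – p – m.
al–p: (131 + 30)/1000 = 0.1610; p–m: (247 + 30)/1000 = 0.2770.
Expected DCO frequency = 0.1610 × 0.2770 ≈ 0.04460; observed = 30/1000 ≈ 0.03000.
Coefficient of coincidence = 0.03000/0.04460 ≈ 0.67; interference = 1 − 0.67 = 0.33.

0.33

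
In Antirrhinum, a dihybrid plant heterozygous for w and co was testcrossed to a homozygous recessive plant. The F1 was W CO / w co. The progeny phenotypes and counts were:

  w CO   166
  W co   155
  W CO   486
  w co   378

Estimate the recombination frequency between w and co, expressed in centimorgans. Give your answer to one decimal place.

27.1 centimorgans

The recombinant classes are W co and w CO: 155 + 166 = 321.
Recombination frequency = 321/1185 = 0.2709 ≈ 27.1%, i.e. 27.1 centimorgans.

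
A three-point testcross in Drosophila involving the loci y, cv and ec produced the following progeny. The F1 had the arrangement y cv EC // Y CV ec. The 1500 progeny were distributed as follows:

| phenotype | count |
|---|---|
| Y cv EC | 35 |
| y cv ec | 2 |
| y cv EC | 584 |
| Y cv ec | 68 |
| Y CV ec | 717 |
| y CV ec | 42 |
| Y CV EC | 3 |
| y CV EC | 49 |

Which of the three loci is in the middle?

The two rarest classes, y cv ec and Y CV EC, are the double crossovers. Comparing them with the parentals, only the ec allele has switched, so ec is the middle locus and the order is cv – ec – y.

ec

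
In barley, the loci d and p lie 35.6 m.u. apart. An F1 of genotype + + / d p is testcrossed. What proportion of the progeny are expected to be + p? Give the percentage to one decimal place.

A map distance of 35.6 m.u. corresponds to a recombination frequency of 0.356.
The F1 is + + / d p, so + p is a recombinant gamete class with expected frequency r/2 = 0.356/2 = 0.1780.
That is 0.1780 = 17.8% of the progeny.

17.8%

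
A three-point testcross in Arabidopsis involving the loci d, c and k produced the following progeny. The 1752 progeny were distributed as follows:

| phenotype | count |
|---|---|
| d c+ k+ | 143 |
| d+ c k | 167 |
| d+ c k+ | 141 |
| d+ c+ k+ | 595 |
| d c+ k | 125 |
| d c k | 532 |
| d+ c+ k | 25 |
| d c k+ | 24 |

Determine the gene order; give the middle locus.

k

The two most frequent reciprocal classes, d+ c+ k+ and d c k, are the parental types, so the F1 was d+ c+ k+ / d c k.
The two rarest classes, d+ c+ k and d c k+, are the double crossovers. Comparing them with the parentals, only the k allele has switched, so k is the middle locus and the order is d – k – c.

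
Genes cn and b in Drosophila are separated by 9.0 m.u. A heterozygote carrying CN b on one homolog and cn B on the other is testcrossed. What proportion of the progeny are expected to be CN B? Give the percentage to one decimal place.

4.5%

A map distance of 9.0 m.u. corresponds to a recombination frequency of 0.090.
The F1 is CN b / cn B, so CN B is a recombinant gamete class with expected frequency r/2 = 0.090/2 = 0.0450.
That is 0.0450 = 4.5% of the progeny.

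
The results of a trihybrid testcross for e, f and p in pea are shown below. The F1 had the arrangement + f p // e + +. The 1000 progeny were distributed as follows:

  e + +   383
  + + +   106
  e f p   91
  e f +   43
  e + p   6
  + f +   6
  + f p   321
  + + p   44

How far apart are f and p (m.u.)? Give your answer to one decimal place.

9.9 m.u.

The two rarest classes, + f + and e + p, are the double crossovers. Comparing them with the parentals, only the p allele has switched, so p is the middle locus and the order is e – p – f.
Crossovers in the p–f interval produce the single-crossover classes + + p and e f + (44 + 43 = 87) plus the double crossovers (12).
RF(p–f) = (87 + 12) / 1000 = 99/1000 = 0.0990 → 9.9 m.u.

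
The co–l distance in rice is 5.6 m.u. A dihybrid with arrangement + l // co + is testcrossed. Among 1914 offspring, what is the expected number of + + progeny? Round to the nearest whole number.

54

A map distance of 5.6 m.u. corresponds to a recombination frequency of 0.056.
The F1 is + l / co +, so + + is a recombinant gamete class with expected frequency r/2 = 0.056/2 = 0.0280.
Expected number = 0.0280 × 1914 = 53.59 ≈ 54.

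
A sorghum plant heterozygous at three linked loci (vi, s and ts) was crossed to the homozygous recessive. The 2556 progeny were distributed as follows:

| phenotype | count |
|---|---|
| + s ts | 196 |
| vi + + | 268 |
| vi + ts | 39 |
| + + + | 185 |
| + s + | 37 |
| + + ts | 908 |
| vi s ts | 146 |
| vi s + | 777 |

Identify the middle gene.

vi

The two most frequent reciprocal classes, + + ts and vi s +, are the parental types, so the F1 was + + ts / vi s +.
The two rarest classes, vi + ts and + s +, are the double crossovers. Comparing them with the parentals, only the vi allele has switched, so vi is the middle locus and the order is ts – vi – s.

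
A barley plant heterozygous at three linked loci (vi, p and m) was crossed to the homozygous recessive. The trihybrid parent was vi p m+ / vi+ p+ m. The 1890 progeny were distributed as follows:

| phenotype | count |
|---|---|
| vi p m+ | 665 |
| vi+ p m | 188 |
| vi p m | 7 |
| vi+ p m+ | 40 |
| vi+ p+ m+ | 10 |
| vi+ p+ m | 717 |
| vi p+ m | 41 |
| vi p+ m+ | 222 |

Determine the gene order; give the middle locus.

m

The two rarest classes, vi p m and vi+ p+ m+, are the double crossovers. Comparing them with the parentals, only the m allele has switched, so m is the middle locus and the order is p – m – vi.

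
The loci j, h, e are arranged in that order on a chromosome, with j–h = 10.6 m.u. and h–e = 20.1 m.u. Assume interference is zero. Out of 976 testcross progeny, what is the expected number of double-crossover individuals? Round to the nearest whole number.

Map distances give recombination frequencies of 0.106 and 0.201 for the two intervals.
With no interference, expected double-crossover frequency = 0.106 × 0.201 = 0.02131.
Expected number = 0.02131 × 976 = 20.79 ≈ 21.

21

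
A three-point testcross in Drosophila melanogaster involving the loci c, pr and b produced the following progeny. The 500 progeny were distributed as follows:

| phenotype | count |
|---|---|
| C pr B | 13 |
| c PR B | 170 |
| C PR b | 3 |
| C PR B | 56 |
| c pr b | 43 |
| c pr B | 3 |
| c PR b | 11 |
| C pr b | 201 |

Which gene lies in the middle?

pr

The two most frequent reciprocal classes, c PR B and C pr b, are the parental types, so the F1 was c PR B / C pr b.
The two rarest classes, c pr B and C PR b, are the double crossovers. Comparing them with the parentals, only the pr allele has switched, so pr is the middle locus and the order is b – pr – c.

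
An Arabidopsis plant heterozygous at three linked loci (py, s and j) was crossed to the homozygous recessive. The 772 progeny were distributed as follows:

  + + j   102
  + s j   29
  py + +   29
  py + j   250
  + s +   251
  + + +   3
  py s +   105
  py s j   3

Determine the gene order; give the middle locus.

The two most frequent reciprocal classes, py + j and + s +, are the parental types, so the F1 was py + j / + s +.
The two rarest classes, py s j and + + +, are the double crossovers. Comparing them with the parentals, only the s allele has switched, so s is the middle locus and the order is j – s – py.

s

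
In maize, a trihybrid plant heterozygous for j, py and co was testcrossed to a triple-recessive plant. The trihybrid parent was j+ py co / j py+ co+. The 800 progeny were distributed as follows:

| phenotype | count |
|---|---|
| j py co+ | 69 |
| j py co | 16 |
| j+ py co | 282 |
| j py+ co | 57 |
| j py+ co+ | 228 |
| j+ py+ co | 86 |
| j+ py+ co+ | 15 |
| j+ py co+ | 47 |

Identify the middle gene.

The two rarest classes, j py co and j+ py+ co+, are the double crossovers. Comparing them with the parentals, only the j allele has switched, so j is the middle locus and the order is py – j – co.

j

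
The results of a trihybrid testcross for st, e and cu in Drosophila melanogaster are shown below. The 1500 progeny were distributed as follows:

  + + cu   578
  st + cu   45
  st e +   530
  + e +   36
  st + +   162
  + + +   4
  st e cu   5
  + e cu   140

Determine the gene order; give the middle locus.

The two most frequent reciprocal classes, st e + and + + cu, are the parental types, so the F1 was st e + / + + cu.
The two rarest classes, st e cu and + + +, are the double crossovers. Comparing them with the parentals, only the cu allele has switched, so cu is the middle locus and the order is st – cu – e.

cu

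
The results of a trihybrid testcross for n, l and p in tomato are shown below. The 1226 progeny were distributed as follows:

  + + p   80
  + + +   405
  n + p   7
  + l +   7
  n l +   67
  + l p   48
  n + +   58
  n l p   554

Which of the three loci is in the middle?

The two most frequent reciprocal classes, + + + and n l p, are the parental types, so the F1 was + + + / n l p.
The two rarest classes, + l + and n + p, are the double crossovers. Comparing them with the parentals, only the l allele has switched, so l is the middle locus and the order is p – l – n.

l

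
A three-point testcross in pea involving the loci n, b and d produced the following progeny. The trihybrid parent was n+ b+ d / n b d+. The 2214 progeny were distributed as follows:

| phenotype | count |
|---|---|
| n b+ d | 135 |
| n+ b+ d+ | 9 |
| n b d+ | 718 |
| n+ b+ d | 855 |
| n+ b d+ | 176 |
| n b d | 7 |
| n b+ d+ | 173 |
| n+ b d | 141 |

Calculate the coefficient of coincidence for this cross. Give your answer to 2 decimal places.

The two rarest classes, n+ b+ d+ and n b d, are the double crossovers. Comparing them with the parentals, only the d allele has switched, so d is the middle locus and the order is b – d – n.
b–d: (314 + 16)/2214 = 0.1491; d–n: (311 + 16)/2214 = 0.1477.
Expected DCO frequency = 0.1491 × 0.1477 ≈ 0.02202; observed = 16/2214 ≈ 0.00723.
Coefficient of coincidence = 0.00723/0.02202 ≈ 0.33.

0.33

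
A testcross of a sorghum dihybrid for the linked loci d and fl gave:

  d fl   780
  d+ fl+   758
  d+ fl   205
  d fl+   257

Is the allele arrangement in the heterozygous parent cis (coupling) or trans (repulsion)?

The two most frequent classes are d+ fl+ (758) and d fl (780); these are the parental (non-recombinant) types.
So the F1 carried d+ fl+ on one chromosome and d fl on the other — the recessive alleles are on the same chromosome (cis / coupling).

cis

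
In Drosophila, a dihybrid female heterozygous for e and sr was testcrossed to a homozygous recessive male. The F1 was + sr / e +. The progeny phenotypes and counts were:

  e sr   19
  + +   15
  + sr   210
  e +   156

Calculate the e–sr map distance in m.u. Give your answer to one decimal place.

8.5 m.u.

The recombinant classes are + + and e sr: 15 + 19 = 34.
Recombination frequency = 34/400 = 0.0850 ≈ 8.5%, i.e. 8.5 m.u.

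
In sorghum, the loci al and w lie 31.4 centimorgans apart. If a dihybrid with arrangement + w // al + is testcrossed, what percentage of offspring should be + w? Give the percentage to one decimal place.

34.3%

A map distance of 31.4 centimorgans corresponds to a recombination frequency of 0.314.
The F1 is + w / al +, so + w is a parental gamete class with expected frequency (1 − r)/2 = 0.686/2 = 0.3430.
That is 0.3430 = 34.3% of the progeny.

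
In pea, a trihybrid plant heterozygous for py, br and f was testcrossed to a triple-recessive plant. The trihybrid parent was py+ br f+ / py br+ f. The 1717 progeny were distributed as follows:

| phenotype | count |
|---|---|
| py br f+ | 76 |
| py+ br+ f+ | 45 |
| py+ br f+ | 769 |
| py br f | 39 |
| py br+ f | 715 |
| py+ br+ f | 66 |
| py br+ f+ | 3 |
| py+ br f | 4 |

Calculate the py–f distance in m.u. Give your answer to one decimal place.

The two rarest classes, py+ br f and py br+ f+, are the double crossovers. Comparing them with the parentals, only the f allele has switched, so f is the middle locus and the order is py – f – br.
Crossovers in the py–f interval produce the single-crossover classes py br f+ and py+ br+ f (76 + 66 = 142) plus the double crossovers (7).
RF(py–f) = (142 + 7) / 1717 = 149/1717 = 0.0868 → 8.7 m.u.

8.7 m.u.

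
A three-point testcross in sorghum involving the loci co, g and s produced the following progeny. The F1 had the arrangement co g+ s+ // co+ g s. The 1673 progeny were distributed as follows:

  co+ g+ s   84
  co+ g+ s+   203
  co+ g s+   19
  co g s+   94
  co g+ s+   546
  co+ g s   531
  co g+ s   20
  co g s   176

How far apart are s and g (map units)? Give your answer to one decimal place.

The two rarest classes, co g+ s and co+ g s+, are the double crossovers. Comparing them with the parentals, only the s allele has switched, so s is the middle locus and the order is g – s – co.
Crossovers in the g–s interval produce the single-crossover classes co g s+ and co+ g+ s (94 + 84 = 178) plus the double crossovers (39).
RF(g–s) = (178 + 39) / 1673 = 217/1673 = 0.1297 → 13.0 map units.

13.0 map units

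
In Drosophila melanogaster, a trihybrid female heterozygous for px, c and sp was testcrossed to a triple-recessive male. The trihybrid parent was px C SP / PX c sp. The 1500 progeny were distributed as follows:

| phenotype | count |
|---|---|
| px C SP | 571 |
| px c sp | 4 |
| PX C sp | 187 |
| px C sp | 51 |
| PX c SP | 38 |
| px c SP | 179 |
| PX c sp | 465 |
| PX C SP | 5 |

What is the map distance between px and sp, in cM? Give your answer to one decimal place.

6.5 cM

The two rarest classes, PX C SP and px c sp, are the double crossovers. Comparing them with the parentals, only the px allele has switched, so px is the middle locus and the order is c – px – sp.
Crossovers in the px–sp interval produce the single-crossover classes px C sp and PX c SP (51 + 38 = 89) plus the double crossovers (9).
RF(px–sp) = (89 + 9) / 1500 = 98/1500 = 0.0653 → 6.5 cM.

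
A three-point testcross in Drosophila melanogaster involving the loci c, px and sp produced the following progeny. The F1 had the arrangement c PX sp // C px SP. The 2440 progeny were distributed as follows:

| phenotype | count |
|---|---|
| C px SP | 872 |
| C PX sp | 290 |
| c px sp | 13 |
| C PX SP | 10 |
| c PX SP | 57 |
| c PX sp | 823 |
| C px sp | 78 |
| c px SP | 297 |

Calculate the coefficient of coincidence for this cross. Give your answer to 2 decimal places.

0.58

The two rarest classes, c px sp and C PX SP, are the double crossovers. Comparing them with the parentals, only the px allele has switched, so px is the middle locus and the order is c – px – sp.
c–px: (587 + 23)/2440 = 0.2500; px–sp: (135 + 23)/2440 = 0.0648.
Expected DCO frequency = 0.2500 × 0.0648 ≈ 0.01620; observed = 23/2440 ≈ 0.00943.
Coefficient of coincidence = 0.00943/0.01620 ≈ 0.58.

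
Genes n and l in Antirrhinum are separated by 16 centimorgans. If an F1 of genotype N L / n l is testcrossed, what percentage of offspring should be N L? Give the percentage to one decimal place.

42.0%

A map distance of 16 centimorgans corresponds to a recombination frequency of 0.160.
The F1 is N L / n l, so N L is a parental gamete class with expected frequency (1 − r)/2 = 0.840/2 = 0.4200.
That is 0.4200 = 42.0% of the progeny.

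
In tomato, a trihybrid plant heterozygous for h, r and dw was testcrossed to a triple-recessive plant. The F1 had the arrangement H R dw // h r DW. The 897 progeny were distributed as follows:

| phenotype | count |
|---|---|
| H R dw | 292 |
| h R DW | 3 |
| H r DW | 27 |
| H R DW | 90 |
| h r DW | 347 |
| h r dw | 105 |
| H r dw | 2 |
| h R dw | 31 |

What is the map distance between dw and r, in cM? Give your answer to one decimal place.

22.3 cM

The two rarest classes, H r dw and h R DW, are the double crossovers. Comparing them with the parentals, only the r allele has switched, so r is the middle locus and the order is dw – r – h.
Crossovers in the dw–r interval produce the single-crossover classes H R DW and h r dw (90 + 105 = 195) plus the double crossovers (5).
RF(dw–r) = (195 + 5) / 897 = 200/897 = 0.2230 → 22.3 cM.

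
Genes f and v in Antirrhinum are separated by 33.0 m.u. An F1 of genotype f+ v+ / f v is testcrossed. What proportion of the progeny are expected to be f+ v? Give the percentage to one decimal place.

16.5%

A map distance of 33.0 m.u. corresponds to a recombination frequency of 0.330.
The F1 is f+ v+ / f v, so f+ v is a recombinant gamete class with expected frequency r/2 = 0.330/2 = 0.1650.
That is 0.1650 = 16.5% of the progeny.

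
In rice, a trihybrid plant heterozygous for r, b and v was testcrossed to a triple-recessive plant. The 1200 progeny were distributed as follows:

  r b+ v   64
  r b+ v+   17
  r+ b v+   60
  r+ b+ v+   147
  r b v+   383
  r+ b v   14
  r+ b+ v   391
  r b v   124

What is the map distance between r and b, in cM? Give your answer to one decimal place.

The two most frequent reciprocal classes, r b v+ and r+ b+ v, are the parental types, so the F1 was r b v+ / r+ b+ v.
The two rarest classes, r b+ v+ and r+ b v, are the double crossovers. Comparing them with the parentals, only the b allele has switched, so b is the middle locus and the order is v – b – r.
Crossovers in the b–r interval produce the single-crossover classes r+ b v+ and r b+ v (60 + 64 = 124) plus the double crossovers (31).
RF(b–r) = (124 + 31) / 1200 = 155/1200 = 0.1292 → 12.9 cM.

12.9 cM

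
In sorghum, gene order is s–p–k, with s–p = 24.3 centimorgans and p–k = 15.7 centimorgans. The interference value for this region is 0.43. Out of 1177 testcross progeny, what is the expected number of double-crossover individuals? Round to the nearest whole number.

26

Map distances give recombination frequencies of 0.243 and 0.157 for the two intervals.
With interference 0.43 (so coincidence = 0.57), expected double-crossover frequency = 0.243 × 0.157 × 0.57 = 0.02175.
Expected number = 0.02175 × 1177 = 25.60 ≈ 26.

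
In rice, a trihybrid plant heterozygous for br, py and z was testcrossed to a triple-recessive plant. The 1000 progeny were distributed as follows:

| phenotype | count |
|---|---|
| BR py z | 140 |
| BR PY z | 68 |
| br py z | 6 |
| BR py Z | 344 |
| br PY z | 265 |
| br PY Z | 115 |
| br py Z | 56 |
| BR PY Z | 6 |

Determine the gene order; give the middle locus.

py

The two most frequent reciprocal classes, BR py Z and br PY z, are the parental types, so the F1 was BR py Z / br PY z.
The two rarest classes, BR PY Z and br py z, are the double crossovers. Comparing them with the parentals, only the py allele has switched, so py is the middle locus and the order is z – py – br.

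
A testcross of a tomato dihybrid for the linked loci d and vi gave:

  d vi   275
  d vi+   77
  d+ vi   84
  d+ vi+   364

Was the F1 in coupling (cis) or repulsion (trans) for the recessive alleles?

cis

The two most frequent classes are d+ vi+ (364) and d vi (275); these are the parental (non-recombinant) types.
So the F1 carried d+ vi+ on one chromosome and d vi on the other — the recessive alleles are on the same chromosome (cis / coupling).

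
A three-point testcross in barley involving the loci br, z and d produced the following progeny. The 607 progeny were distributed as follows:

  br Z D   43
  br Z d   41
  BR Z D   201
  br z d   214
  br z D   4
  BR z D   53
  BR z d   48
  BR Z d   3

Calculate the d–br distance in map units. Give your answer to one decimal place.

The two most frequent reciprocal classes, BR Z D and br z d, are the parental types, so the F1 was BR Z D / br z d.
The two rarest classes, BR Z d and br z D, are the double crossovers. Comparing them with the parentals, only the d allele has switched, so d is the middle locus and the order is z – d – br.
Crossovers in the d–br interval produce the single-crossover classes br Z D and BR z d (43 + 48 = 91) plus the double crossovers (7).
RF(d–br) = (91 + 7) / 607 = 98/607 = 0.1614 → 16.1 map units.

16.1 map units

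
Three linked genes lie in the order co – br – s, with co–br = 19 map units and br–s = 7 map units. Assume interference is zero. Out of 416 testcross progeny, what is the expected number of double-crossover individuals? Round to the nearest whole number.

Map distances give recombination frequencies of 0.190 and 0.070 for the two intervals.
With no interference, expected double-crossover frequency = 0.190 × 0.070 = 0.01330.
Expected number = 0.01330 × 416 = 5.53 ≈ 6.

6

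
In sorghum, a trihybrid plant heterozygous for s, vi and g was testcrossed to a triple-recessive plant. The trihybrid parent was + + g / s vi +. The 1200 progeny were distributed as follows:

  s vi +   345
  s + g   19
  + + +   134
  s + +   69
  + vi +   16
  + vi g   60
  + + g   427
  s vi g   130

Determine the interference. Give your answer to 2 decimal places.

The two rarest classes, s + g and + vi +, are the double crossovers. Comparing them with the parentals, only the s allele has switched, so s is the middle locus and the order is vi – s – g.
vi–s: (129 + 35)/1200 = 0.1367; s–g: (264 + 35)/1200 = 0.2492.
Expected DCO frequency = 0.1367 × 0.2492 ≈ 0.03407; observed = 35/1200 ≈ 0.02917.
Coefficient of coincidence = 0.02917/0.03407 ≈ 0.86; interference = 1 − 0.86 = 0.14.

0.14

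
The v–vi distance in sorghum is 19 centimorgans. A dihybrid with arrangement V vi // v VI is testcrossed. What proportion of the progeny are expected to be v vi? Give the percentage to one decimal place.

9.5%

A map distance of 19 centimorgans corresponds to a recombination frequency of 0.190.
The F1 is V vi / v VI, so v vi is a recombinant gamete class with expected frequency r/2 = 0.190/2 = 0.0950.
That is 0.0950 = 9.5% of the progeny.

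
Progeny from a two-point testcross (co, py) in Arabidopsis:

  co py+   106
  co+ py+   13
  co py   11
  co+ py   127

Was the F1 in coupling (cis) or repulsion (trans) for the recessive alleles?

The two most frequent classes are co+ py (127) and co py+ (106); these are the parental (non-recombinant) types.
So the F1 carried co+ py on one chromosome and co py+ on the other — the recessive alleles are on opposite chromosomes (trans / repulsion).

trans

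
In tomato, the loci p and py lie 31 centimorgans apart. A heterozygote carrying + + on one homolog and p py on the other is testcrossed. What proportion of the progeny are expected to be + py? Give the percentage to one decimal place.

A map distance of 31 centimorgans corresponds to a recombination frequency of 0.310.
The F1 is + + / p py, so + py is a recombinant gamete class with expected frequency r/2 = 0.310/2 = 0.1550.
That is 0.1550 = 15.5% of the progeny.

15.5%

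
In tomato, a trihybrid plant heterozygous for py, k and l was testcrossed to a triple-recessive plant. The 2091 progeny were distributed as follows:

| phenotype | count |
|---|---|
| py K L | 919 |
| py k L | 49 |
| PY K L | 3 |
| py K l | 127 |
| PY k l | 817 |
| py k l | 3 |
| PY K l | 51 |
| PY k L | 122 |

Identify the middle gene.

py

The two most frequent reciprocal classes, py K L and PY k l, are the parental types, so the F1 was py K L / PY k l.
The two rarest classes, PY K L and py k l, are the double crossovers. Comparing them with the parentals, only the py allele has switched, so py is the middle locus and the order is k – py – l.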